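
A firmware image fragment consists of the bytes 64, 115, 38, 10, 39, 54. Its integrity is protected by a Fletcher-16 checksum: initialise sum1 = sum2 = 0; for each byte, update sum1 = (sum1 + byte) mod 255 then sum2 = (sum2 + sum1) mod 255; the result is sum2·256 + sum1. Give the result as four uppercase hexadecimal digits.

FD41

Running sums (mod 255):
  after byte 0 (64): sum1=64, sum2=64
  after byte 1 (115): sum1=179, sum2=243
  after byte 2 (38): sum1=217, sum2=205
  after byte 3 (10): sum1=227, sum2=177
  after byte 4 (39): sum1=11, sum2=188
  after byte 5 (54): sum1=65, sum2=253
Checksum = sum2·256 + sum1 = 253·256 + 65 = 64833 = 0xFD41.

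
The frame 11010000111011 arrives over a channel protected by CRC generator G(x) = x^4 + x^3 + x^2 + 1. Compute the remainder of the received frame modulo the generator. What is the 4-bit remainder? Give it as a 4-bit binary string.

Modulo-2 division of 11010000111011 by 11101:
  pos 0: 11010 XOR 11101 = 00111
  pos 2: 11100 XOR 11101 = 00001
  pos 6: 10111 XOR 11101 = 01010
  pos 7: 10100 XOR 11101 = 01001
  pos 8: 10011 XOR 11101 = 01110
  pos 9: 11101 XOR 11101 = 00000
Remainder = 0000 (zero — the frame passes the CRC check).

0000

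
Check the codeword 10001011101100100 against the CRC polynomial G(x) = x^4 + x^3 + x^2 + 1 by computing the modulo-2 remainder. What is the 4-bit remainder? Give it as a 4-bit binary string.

Modulo-2 division of 10001011101100100 by 11101:
  pos 0: 10001 XOR 11101 = 01100
  pos 1: 11000 XOR 11101 = 00101
  pos 3: 10111 XOR 11101 = 01010
  pos 4: 10101 XOR 11101 = 01000
  pos 5: 10000 XOR 11101 = 01101
  pos 6: 11011 XOR 11101 = 00110
  pos 8: 11010 XOR 11101 = 00111
  pos 10: 11101 XOR 11101 = 00000
Remainder = 0000 (zero — the frame passes the CRC check).

0000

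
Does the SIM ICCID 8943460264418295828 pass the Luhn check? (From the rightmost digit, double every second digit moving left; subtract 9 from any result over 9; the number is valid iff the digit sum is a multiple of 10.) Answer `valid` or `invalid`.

From the right, keep odd positions and double even positions (subtract 9 from any doubled value over 9):
  doubled (positions 2,4,...): 4 1 4 2 8 4 3 6 9 → sum 41
  kept (positions 1,3,...): 8 8 9 8 4 6 0 4 4 8 → sum 59
Total = 100.
100 mod 10 = 0, so the number is valid.

valid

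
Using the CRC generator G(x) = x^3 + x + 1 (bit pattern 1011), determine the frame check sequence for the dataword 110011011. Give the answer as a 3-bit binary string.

Append 3 zeros: 110011011000. Divide by 1011 (XOR where the leading bit is 1):
  pos 0: 1100 XOR 1011 = 0111
  pos 1: 1111 XOR 1011 = 0100
  pos 2: 1001 XOR 1011 = 0010
  pos 4: 1001 XOR 1011 = 0010
  pos 6: 1010 XOR 1011 = 0001
Remainder (last 3 bits) = 100. This is the CRC / FCS.

100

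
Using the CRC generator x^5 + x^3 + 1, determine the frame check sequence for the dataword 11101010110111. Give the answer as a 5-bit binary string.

Append 5 zeros: 1110101011011100000. Divide by 101001 (XOR where the leading bit is 1):
  pos 0: 111010 XOR 101001 = 010011
  pos 1: 100111 XOR 101001 = 001110
  pos 3: 111001 XOR 101001 = 010000
  pos 4: 100001 XOR 101001 = 001000
  pos 6: 100001 XOR 101001 = 001000
  pos 8: 100011 XOR 101001 = 001010
  pos 10: 101000 XOR 101001 = 000001
Remainder (last 5 bits) = 01000. This is the CRC / FCS.

01000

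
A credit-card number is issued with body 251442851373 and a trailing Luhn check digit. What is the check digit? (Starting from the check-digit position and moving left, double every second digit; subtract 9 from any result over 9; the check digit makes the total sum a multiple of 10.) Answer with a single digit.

Partial digits right→left: 3 7 3 1 5 8 2 4 4 1 5 2
Double every second digit counting from the check-digit position (so the 1st, 3rd, 5th, ... of the partial from the right).
  doubled (with −9 where >9): 6 6 1 4 8 1 → sum 26
  kept as-is: 7 1 8 4 1 2 → sum 23
Total = 26 + 23 = 49.
Check digit = (10 − (49 mod 10)) mod 10 = 1.

1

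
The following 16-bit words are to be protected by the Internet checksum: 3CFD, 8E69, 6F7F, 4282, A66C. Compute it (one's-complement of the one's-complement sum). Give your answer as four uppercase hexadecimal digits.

One's-complement addition (fold any carry out of bit 15 back into bit 0):
  0x3CFD + 0x8E69 = 0x0CB66
  0xCB66 + 0x6F7F = 0x13AE5 → wrap carry → 0x3AE6
  0x3AE6 + 0x4282 = 0x07D68
  0x7D68 + 0xA66C = 0x123D4 → wrap carry → 0x23D5
One's-complement sum = 0x23D5.
Checksum = ~0x23D5 & 0xFFFF = 0xDC2A.

DC2A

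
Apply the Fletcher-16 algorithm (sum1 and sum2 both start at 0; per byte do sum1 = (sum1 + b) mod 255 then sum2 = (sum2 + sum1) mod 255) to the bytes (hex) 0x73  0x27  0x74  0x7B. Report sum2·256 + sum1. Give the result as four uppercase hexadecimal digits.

Running sums (mod 255):
  after byte 0 (0x73): sum1=115, sum2=115
  after byte 1 (0x27): sum1=154, sum2=14
  after byte 2 (0x74): sum1=15, sum2=29
  after byte 3 (0x7B): sum1=138, sum2=167
Checksum = sum2·256 + sum1 = 167·256 + 138 = 42890 = 0xA78A.

A78A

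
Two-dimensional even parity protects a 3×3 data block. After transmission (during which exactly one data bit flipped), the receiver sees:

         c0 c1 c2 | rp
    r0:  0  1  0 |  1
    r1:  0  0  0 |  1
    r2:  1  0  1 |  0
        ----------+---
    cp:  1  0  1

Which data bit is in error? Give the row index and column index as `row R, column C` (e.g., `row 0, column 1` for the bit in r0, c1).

Recompute each row's even parity and compare to rp:
  r0: data parity 1, sent rp 1 → ok
  r1: data parity 0, sent rp 1 → mismatch
  r2: data parity 0, sent rp 0 → ok
Recompute each column's even parity and compare to cp:
  c0: data parity 1, sent cp 1 → ok
  c1: data parity 1, sent cp 0 → mismatch
  c2: data parity 1, sent cp 1 → ok
Exactly one row (r1) and one column (c1) fail → the flipped bit is at their intersection.

row 1, column 1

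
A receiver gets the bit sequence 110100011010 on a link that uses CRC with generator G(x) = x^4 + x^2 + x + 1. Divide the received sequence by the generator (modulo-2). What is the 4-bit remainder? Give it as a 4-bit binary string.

0000

Modulo-2 division of 110100011010 by 10111:
  pos 0: 11010 XOR 10111 = 01101
  pos 1: 11010 XOR 10111 = 01101
  pos 2: 11010 XOR 10111 = 01101
  pos 3: 11011 XOR 10111 = 01100
  pos 4: 11001 XOR 10111 = 01110
  pos 5: 11100 XOR 10111 = 01011
  pos 6: 10111 XOR 10111 = 00000
Remainder = 0000 (zero — the frame passes the CRC check).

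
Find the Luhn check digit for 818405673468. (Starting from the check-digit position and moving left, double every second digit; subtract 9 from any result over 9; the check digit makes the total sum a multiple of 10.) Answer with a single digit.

8

Partial digits right→left: 8 6 4 3 7 6 5 0 4 8 1 8
Double every second digit counting from the check-digit position (so the 1st, 3rd, 5th, ... of the partial from the right).
  doubled (with −9 where >9): 7 8 5 1 8 2 → sum 31
  kept as-is: 6 3 6 0 8 8 → sum 31
Total = 31 + 31 = 62.
Check digit = (10 − (62 mod 10)) mod 10 = 8.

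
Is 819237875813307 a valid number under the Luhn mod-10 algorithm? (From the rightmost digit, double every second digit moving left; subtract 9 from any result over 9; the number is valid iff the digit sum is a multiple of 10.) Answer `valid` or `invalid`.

From the right, keep odd positions and double even positions (subtract 9 from any doubled value over 9):
  doubled (positions 2,4,...): 0 6 7 5 5 4 2 → sum 29
  kept (positions 1,3,...): 7 3 1 5 8 3 9 8 → sum 44
Total = 73.
73 mod 10 = 3, so the number is invalid.

invalid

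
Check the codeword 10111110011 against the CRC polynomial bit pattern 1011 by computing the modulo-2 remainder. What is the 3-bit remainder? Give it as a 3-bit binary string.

Modulo-2 division of 10111110011 by 1011:
  pos 0: 1011 XOR 1011 = 0000
  pos 4: 1110 XOR 1011 = 0101
  pos 5: 1010 XOR 1011 = 0001
Remainder = 111 (nonzero — an error is detected).

111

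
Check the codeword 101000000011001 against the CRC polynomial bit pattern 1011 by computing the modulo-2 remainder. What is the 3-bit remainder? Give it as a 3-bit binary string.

Modulo-2 division of 101000000011001 by 1011:
  pos 0: 1010 XOR 1011 = 0001
  pos 3: 1000 XOR 1011 = 0011
  pos 5: 1100 XOR 1011 = 0111
  pos 6: 1110 XOR 1011 = 0101
  pos 7: 1011 XOR 1011 = 0000
  pos 11: 1001 XOR 1011 = 0010
Remainder = 010 (nonzero — an error is detected).

010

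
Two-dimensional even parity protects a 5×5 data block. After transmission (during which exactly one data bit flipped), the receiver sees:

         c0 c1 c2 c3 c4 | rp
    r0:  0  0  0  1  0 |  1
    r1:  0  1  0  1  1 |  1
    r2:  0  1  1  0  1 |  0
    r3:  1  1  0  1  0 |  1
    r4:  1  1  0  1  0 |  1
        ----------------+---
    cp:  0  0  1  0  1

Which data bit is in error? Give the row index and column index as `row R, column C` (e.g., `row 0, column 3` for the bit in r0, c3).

Recompute each row's even parity and compare to rp:
  r0: data parity 1, sent rp 1 → ok
  r1: data parity 1, sent rp 1 → ok
  r2: data parity 1, sent rp 0 → mismatch
  r3: data parity 1, sent rp 1 → ok
  r4: data parity 1, sent rp 1 → ok
Recompute each column's even parity and compare to cp:
  c0: data parity 0, sent cp 0 → ok
  c1: data parity 0, sent cp 0 → ok
  c2: data parity 1, sent cp 1 → ok
  c3: data parity 0, sent cp 0 → ok
  c4: data parity 0, sent cp 1 → mismatch
Exactly one row (r2) and one column (c4) fail → the flipped bit is at their intersection.

row 2, column 4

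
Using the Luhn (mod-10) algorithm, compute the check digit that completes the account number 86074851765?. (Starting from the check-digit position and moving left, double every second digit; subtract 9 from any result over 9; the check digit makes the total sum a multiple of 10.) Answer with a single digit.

Partial digits right→left: 5 6 7 1 5 8 4 7 0 6 8
Double every second digit counting from the check-digit position (so the 1st, 3rd, 5th, ... of the partial from the right).
  doubled (with −9 where >9): 1 5 1 8 0 7 → sum 22
  kept as-is: 6 1 8 7 6 → sum 28
Total = 22 + 28 = 50.
Check digit = (10 − (50 mod 10)) mod 10 = 0.

0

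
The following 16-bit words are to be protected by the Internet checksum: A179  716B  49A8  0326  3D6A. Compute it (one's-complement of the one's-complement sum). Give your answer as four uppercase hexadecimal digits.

One's-complement addition (fold any carry out of bit 15 back into bit 0):
  0xA179 + 0x716B = 0x112E4 → wrap carry → 0x12E5
  0x12E5 + 0x49A8 = 0x05C8D
  0x5C8D + 0x0326 = 0x05FB3
  0x5FB3 + 0x3D6A = 0x09D1D
One's-complement sum = 0x9D1D.
Checksum = ~0x9D1D & 0xFFFF = 0x62E2.

62E2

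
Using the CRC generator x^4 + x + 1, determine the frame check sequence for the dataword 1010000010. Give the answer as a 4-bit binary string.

0101

Append 4 zeros: 10100000100000. Divide by 10011 (XOR where the leading bit is 1):
  pos 0: 10100 XOR 10011 = 00111
  pos 2: 11100 XOR 10011 = 01111
  pos 3: 11110 XOR 10011 = 01101
  pos 4: 11011 XOR 10011 = 01000
  pos 5: 10000 XOR 10011 = 00011
  pos 8: 11000 XOR 10011 = 01011
  pos 9: 10110 XOR 10011 = 00101
Remainder (last 4 bits) = 0101. This is the CRC / FCS.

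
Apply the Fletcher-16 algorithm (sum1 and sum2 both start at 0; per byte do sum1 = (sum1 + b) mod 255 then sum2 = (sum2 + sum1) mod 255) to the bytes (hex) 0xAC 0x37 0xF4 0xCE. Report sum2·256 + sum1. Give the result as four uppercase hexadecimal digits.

11A7

Running sums (mod 255):
  after byte 0 (0xAC): sum1=172, sum2=172
  after byte 1 (0x37): sum1=227, sum2=144
  after byte 2 (0xF4): sum1=216, sum2=105
  after byte 3 (0xCE): sum1=167, sum2=17
Checksum = sum2·256 + sum1 = 17·256 + 167 = 4519 = 0x11A7.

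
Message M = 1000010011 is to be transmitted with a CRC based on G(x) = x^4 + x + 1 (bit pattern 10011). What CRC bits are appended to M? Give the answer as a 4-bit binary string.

Append 4 zeros: 10000100110000. Divide by 10011 (XOR where the leading bit is 1):
  pos 0: 10000 XOR 10011 = 00011
  pos 3: 11100 XOR 10011 = 01111
  pos 4: 11111 XOR 10011 = 01100
  pos 5: 11001 XOR 10011 = 01010
  pos 6: 10100 XOR 10011 = 00111
  pos 8: 11100 XOR 10011 = 01111
  pos 9: 11110 XOR 10011 = 01101
Remainder (last 4 bits) = 1101. This is the CRC / FCS.

1101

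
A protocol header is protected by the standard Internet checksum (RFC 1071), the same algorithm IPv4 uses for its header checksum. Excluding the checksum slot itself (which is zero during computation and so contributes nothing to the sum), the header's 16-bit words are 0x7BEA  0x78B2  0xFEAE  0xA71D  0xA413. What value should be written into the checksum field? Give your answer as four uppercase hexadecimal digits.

C182

One's-complement addition (fold any carry out of bit 15 back into bit 0):
  0x7BEA + 0x78B2 = 0x0F49C
  0xF49C + 0xFEAE = 0x1F34A → wrap carry → 0xF34B
  0xF34B + 0xA71D = 0x19A68 → wrap carry → 0x9A69
  0x9A69 + 0xA413 = 0x13E7C → wrap carry → 0x3E7D
One's-complement sum = 0x3E7D.
Checksum = ~0x3E7D & 0xFFFF = 0xC182.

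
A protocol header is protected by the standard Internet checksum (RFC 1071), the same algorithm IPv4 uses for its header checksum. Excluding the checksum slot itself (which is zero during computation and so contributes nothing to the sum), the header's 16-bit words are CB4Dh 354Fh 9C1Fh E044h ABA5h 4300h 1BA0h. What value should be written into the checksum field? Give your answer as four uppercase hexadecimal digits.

78B8

One's-complement addition (fold any carry out of bit 15 back into bit 0):
  0xCB4D + 0x354F = 0x1009C → wrap carry → 0x009D
  0x009D + 0x9C1F = 0x09CBC
  0x9CBC + 0xE044 = 0x17D00 → wrap carry → 0x7D01
  0x7D01 + 0xABA5 = 0x128A6 → wrap carry → 0x28A7
  0x28A7 + 0x4300 = 0x06BA7
  0x6BA7 + 0x1BA0 = 0x08747
One's-complement sum = 0x8747.
Checksum = ~0x8747 & 0xFFFF = 0x78B8.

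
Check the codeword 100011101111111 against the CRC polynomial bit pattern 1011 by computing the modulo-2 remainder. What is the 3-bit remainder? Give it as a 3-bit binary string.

Modulo-2 division of 100011101111111 by 1011:
  pos 0: 1000 XOR 1011 = 0011
  pos 2: 1111 XOR 1011 = 0100
  pos 3: 1001 XOR 1011 = 0010
  pos 5: 1001 XOR 1011 = 0010
  pos 7: 1011 XOR 1011 = 0000
  pos 11: 1111 XOR 1011 = 0100
Remainder = 100 (nonzero — an error is detected).

100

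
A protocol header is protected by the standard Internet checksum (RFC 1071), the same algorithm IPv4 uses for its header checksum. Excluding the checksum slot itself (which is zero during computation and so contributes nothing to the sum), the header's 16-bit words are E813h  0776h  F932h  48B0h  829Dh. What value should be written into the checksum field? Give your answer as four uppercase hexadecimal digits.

4BF5

One's-complement addition (fold any carry out of bit 15 back into bit 0):
  0xE813 + 0x0776 = 0x0EF89
  0xEF89 + 0xF932 = 0x1E8BB → wrap carry → 0xE8BC
  0xE8BC + 0x48B0 = 0x1316C → wrap carry → 0x316D
  0x316D + 0x829D = 0x0B40A
One's-complement sum = 0xB40A.
Checksum = ~0xB40A & 0xFFFF = 0x4BF5.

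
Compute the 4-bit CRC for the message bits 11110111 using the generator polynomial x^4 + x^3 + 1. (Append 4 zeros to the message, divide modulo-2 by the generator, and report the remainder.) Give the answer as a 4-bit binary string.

0001

Append 4 zeros: 111101110000. Divide by 11001 (XOR where the leading bit is 1):
  pos 0: 11110 XOR 11001 = 00111
  pos 2: 11111 XOR 11001 = 00110
  pos 4: 11010 XOR 11001 = 00011
  pos 7: 11000 XOR 11001 = 00001
Remainder (last 4 bits) = 0001. This is the CRC / FCS.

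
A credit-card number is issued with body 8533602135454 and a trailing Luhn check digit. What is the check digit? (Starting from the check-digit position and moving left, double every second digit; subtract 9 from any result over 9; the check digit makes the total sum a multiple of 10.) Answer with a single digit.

Partial digits right→left: 4 5 4 5 3 1 2 0 6 3 3 5 8
Double every second digit counting from the check-digit position (so the 1st, 3rd, 5th, ... of the partial from the right).
  doubled (with −9 where >9): 8 8 6 4 3 6 7 → sum 42
  kept as-is: 5 5 1 0 3 5 → sum 19
Total = 42 + 19 = 61.
Check digit = (10 − (61 mod 10)) mod 10 = 9.

9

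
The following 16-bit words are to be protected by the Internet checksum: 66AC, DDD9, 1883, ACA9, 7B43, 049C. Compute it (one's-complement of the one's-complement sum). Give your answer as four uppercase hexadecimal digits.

766D

One's-complement addition (fold any carry out of bit 15 back into bit 0):
  0x66AC + 0xDDD9 = 0x14485 → wrap carry → 0x4486
  0x4486 + 0x1883 = 0x05D09
  0x5D09 + 0xACA9 = 0x109B2 → wrap carry → 0x09B3
  0x09B3 + 0x7B43 = 0x084F6
  0x84F6 + 0x049C = 0x08992
One's-complement sum = 0x8992.
Checksum = ~0x8992 & 0xFFFF = 0x766D.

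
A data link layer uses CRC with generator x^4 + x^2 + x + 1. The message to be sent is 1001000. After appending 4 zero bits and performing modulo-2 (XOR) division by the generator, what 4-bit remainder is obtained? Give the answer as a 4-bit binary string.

1001

Append 4 zeros: 10010000000. Divide by 10111 (XOR where the leading bit is 1):
  pos 0: 10010 XOR 10111 = 00101
  pos 2: 10100 XOR 10111 = 00011
  pos 5: 11000 XOR 10111 = 01111
  pos 6: 11110 XOR 10111 = 01001
Remainder (last 4 bits) = 1001. This is the CRC / FCS.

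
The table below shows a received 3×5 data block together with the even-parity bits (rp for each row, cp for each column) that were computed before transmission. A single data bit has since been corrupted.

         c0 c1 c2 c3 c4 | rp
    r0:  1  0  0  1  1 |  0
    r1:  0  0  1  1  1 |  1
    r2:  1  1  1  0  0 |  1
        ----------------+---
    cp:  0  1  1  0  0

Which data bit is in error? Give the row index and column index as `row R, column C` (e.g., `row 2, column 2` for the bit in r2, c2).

Recompute each row's even parity and compare to rp:
  r0: data parity 1, sent rp 0 → mismatch
  r1: data parity 1, sent rp 1 → ok
  r2: data parity 1, sent rp 1 → ok
Recompute each column's even parity and compare to cp:
  c0: data parity 0, sent cp 0 → ok
  c1: data parity 1, sent cp 1 → ok
  c2: data parity 0, sent cp 1 → mismatch
  c3: data parity 0, sent cp 0 → ok
  c4: data parity 0, sent cp 0 → ok
Exactly one row (r0) and one column (c2) fail → the flipped bit is at their intersection.

row 0, column 2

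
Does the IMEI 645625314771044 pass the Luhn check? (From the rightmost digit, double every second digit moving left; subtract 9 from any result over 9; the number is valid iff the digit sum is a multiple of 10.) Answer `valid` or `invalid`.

From the right, keep odd positions and double even positions (subtract 9 from any doubled value over 9):
  doubled (positions 2,4,...): 8 2 5 2 1 3 8 → sum 29
  kept (positions 1,3,...): 4 0 7 4 3 2 5 6 → sum 31
Total = 60.
60 mod 10 = 0, so the number is valid.

valid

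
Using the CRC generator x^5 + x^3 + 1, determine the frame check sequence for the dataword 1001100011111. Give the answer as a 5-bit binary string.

11111

Append 5 zeros: 100110001111100000. Divide by 101001 (XOR where the leading bit is 1):
  pos 0: 100110 XOR 101001 = 001111
  pos 2: 111100 XOR 101001 = 010101
  pos 3: 101011 XOR 101001 = 000010
  pos 7: 101111 XOR 101001 = 000110
  pos 10: 110000 XOR 101001 = 011001
  pos 11: 110010 XOR 101001 = 011011
  pos 12: 110110 XOR 101001 = 011111
Remainder (last 5 bits) = 11111. This is the CRC / FCS.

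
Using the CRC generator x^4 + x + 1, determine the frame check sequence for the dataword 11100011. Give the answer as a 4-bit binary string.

0110

Append 4 zeros: 111000110000. Divide by 10011 (XOR where the leading bit is 1):
  pos 0: 11100 XOR 10011 = 01111
  pos 1: 11110 XOR 10011 = 01101
  pos 2: 11011 XOR 10011 = 01000
  pos 3: 10001 XOR 10011 = 00010
  pos 6: 10000 XOR 10011 = 00011
Remainder (last 4 bits) = 0110. This is the CRC / FCS.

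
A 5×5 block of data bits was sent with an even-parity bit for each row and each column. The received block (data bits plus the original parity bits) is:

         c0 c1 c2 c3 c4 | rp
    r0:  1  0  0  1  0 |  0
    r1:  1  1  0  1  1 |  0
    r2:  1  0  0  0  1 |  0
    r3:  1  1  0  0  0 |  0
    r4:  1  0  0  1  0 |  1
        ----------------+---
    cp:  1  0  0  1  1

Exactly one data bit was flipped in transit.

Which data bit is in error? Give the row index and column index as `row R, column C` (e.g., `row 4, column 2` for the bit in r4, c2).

Recompute each row's even parity and compare to rp:
  r0: data parity 0, sent rp 0 → ok
  r1: data parity 0, sent rp 0 → ok
  r2: data parity 0, sent rp 0 → ok
  r3: data parity 0, sent rp 0 → ok
  r4: data parity 0, sent rp 1 → mismatch
Recompute each column's even parity and compare to cp:
  c0: data parity 1, sent cp 1 → ok
  c1: data parity 0, sent cp 0 → ok
  c2: data parity 0, sent cp 0 → ok
  c3: data parity 1, sent cp 1 → ok
  c4: data parity 0, sent cp 1 → mismatch
Exactly one row (r4) and one column (c4) fail → the flipped bit is at their intersection.

row 4, column 4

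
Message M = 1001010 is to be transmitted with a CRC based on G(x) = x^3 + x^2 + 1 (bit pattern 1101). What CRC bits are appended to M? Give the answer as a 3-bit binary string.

Append 3 zeros: 1001010000. Divide by 1101 (XOR where the leading bit is 1):
  pos 0: 1001 XOR 1101 = 0100
  pos 1: 1000 XOR 1101 = 0101
  pos 2: 1011 XOR 1101 = 0110
  pos 3: 1100 XOR 1101 = 0001
  pos 6: 1000 XOR 1101 = 0101
Remainder (last 3 bits) = 101. This is the CRC / FCS.

101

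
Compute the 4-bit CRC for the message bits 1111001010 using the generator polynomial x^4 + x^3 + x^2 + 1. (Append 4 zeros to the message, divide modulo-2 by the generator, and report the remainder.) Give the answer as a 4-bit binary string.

1010

Append 4 zeros: 11110010100000. Divide by 11101 (XOR where the leading bit is 1):
  pos 0: 11110 XOR 11101 = 00011
  pos 3: 11010 XOR 11101 = 00111
  pos 5: 11110 XOR 11101 = 00011
  pos 8: 11000 XOR 11101 = 00101
Remainder (last 4 bits) = 1010. This is the CRC / FCS.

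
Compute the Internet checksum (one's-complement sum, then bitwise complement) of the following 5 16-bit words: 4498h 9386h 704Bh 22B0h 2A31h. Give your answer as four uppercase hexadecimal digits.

6AB4

One's-complement addition (fold any carry out of bit 15 back into bit 0):
  0x4498 + 0x9386 = 0x0D81E
  0xD81E + 0x704B = 0x14869 → wrap carry → 0x486A
  0x486A + 0x22B0 = 0x06B1A
  0x6B1A + 0x2A31 = 0x0954B
One's-complement sum = 0x954B.
Checksum = ~0x954B & 0xFFFF = 0x6AB4.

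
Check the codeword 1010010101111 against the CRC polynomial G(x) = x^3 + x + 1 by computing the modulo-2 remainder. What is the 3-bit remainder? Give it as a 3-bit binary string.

110

Modulo-2 division of 1010010101111 by 1011:
  pos 0: 1010 XOR 1011 = 0001
  pos 3: 1010 XOR 1011 = 0001
  pos 6: 1101 XOR 1011 = 0110
  pos 7: 1101 XOR 1011 = 0110
  pos 8: 1101 XOR 1011 = 0110
  pos 9: 1101 XOR 1011 = 0110
Remainder = 110 (nonzero — an error is detected).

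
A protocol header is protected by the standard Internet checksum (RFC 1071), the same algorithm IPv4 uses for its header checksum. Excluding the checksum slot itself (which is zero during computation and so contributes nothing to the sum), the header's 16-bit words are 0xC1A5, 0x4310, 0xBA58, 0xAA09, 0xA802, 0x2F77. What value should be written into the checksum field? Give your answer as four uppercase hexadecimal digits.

BF6D

One's-complement addition (fold any carry out of bit 15 back into bit 0):
  0xC1A5 + 0x4310 = 0x104B5 → wrap carry → 0x04B6
  0x04B6 + 0xBA58 = 0x0BF0E
  0xBF0E + 0xAA09 = 0x16917 → wrap carry → 0x6918
  0x6918 + 0xA802 = 0x1111A → wrap carry → 0x111B
  0x111B + 0x2F77 = 0x04092
One's-complement sum = 0x4092.
Checksum = ~0x4092 & 0xFFFF = 0xBF6D.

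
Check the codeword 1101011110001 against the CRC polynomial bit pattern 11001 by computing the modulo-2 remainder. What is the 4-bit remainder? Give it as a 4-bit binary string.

0000

Modulo-2 division of 1101011110001 by 11001:
  pos 0: 11010 XOR 11001 = 00011
  pos 3: 11111 XOR 11001 = 00110
  pos 5: 11010 XOR 11001 = 00011
  pos 8: 11001 XOR 11001 = 00000
Remainder = 0000 (zero — the frame passes the CRC check).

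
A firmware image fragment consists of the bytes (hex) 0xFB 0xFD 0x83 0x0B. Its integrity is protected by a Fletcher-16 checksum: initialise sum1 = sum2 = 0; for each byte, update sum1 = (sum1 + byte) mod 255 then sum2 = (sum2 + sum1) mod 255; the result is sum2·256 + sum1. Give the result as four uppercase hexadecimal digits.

Running sums (mod 255):
  after byte 0 (0xFB): sum1=251, sum2=251
  after byte 1 (0xFD): sum1=249, sum2=245
  after byte 2 (0x83): sum1=125, sum2=115
  after byte 3 (0x0B): sum1=136, sum2=251
Checksum = sum2·256 + sum1 = 251·256 + 136 = 64392 = 0xFB88.

FB88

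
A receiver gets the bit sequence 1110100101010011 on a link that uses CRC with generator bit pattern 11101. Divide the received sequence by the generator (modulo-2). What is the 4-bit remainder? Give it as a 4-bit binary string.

Modulo-2 division of 1110100101010011 by 11101:
  pos 0: 11101 XOR 11101 = 00000
  pos 7: 10101 XOR 11101 = 01000
  pos 8: 10000 XOR 11101 = 01101
  pos 9: 11010 XOR 11101 = 00111
  pos 11: 11111 XOR 11101 = 00010
Remainder = 0010 (nonzero — an error is detected).

0010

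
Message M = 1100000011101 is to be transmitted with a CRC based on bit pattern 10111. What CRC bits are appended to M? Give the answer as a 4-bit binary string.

1001

Append 4 zeros: 11000000111010000. Divide by 10111 (XOR where the leading bit is 1):
  pos 0: 11000 XOR 10111 = 01111
  pos 1: 11110 XOR 10111 = 01001
  pos 2: 10010 XOR 10111 = 00101
  pos 4: 10101 XOR 10111 = 00010
  pos 7: 10110 XOR 10111 = 00001
  pos 11: 11000 XOR 10111 = 01111
  pos 12: 11110 XOR 10111 = 01001
Remainder (last 4 bits) = 1001. This is the CRC / FCS.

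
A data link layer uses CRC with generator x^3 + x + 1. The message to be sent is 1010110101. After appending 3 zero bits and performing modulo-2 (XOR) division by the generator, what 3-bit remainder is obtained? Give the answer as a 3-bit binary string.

Append 3 zeros: 1010110101000. Divide by 1011 (XOR where the leading bit is 1):
  pos 0: 1010 XOR 1011 = 0001
  pos 3: 1110 XOR 1011 = 0101
  pos 4: 1011 XOR 1011 = 0000
  pos 9: 1000 XOR 1011 = 0011
Remainder (last 3 bits) = 011. This is the CRC / FCS.

011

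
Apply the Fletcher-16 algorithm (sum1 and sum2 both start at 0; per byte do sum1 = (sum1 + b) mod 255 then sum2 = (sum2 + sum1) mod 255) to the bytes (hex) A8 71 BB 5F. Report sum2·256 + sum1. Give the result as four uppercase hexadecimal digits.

CD35

Running sums (mod 255):
  after byte 0 (A8): sum1=168, sum2=168
  after byte 1 (71): sum1=26, sum2=194
  after byte 2 (BB): sum1=213, sum2=152
  after byte 3 (5F): sum1=53, sum2=205
Checksum = sum2·256 + sum1 = 205·256 + 53 = 52533 = 0xCD35.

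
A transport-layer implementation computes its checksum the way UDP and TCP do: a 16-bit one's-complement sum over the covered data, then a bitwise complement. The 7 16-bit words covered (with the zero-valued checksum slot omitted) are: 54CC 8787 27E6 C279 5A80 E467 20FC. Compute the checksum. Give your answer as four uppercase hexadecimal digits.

D967

One's-complement addition (fold any carry out of bit 15 back into bit 0):
  0x54CC + 0x8787 = 0x0DC53
  0xDC53 + 0x27E6 = 0x10439 → wrap carry → 0x043A
  0x043A + 0xC279 = 0x0C6B3
  0xC6B3 + 0x5A80 = 0x12133 → wrap carry → 0x2134
  0x2134 + 0xE467 = 0x1059B → wrap carry → 0x059C
  0x059C + 0x20FC = 0x02698
One's-complement sum = 0x2698.
Checksum = ~0x2698 & 0xFFFF = 0xD967.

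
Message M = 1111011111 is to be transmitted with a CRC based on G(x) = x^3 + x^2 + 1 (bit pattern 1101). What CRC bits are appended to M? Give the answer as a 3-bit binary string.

Append 3 zeros: 1111011111000. Divide by 1101 (XOR where the leading bit is 1):
  pos 0: 1111 XOR 1101 = 0010
  pos 2: 1001 XOR 1101 = 0100
  pos 3: 1001 XOR 1101 = 0100
  pos 4: 1001 XOR 1101 = 0100
  pos 5: 1001 XOR 1101 = 0100
  pos 6: 1001 XOR 1101 = 0100
  pos 7: 1000 XOR 1101 = 0101
  pos 8: 1010 XOR 1101 = 0111
  pos 9: 1110 XOR 1101 = 0011
Remainder (last 3 bits) = 011. This is the CRC / FCS.

011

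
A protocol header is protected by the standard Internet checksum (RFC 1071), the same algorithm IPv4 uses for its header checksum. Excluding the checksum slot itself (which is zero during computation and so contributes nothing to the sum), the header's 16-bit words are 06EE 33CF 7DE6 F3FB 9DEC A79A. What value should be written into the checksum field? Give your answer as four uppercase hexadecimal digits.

0DD9

One's-complement addition (fold any carry out of bit 15 back into bit 0):
  0x06EE + 0x33CF = 0x03ABD
  0x3ABD + 0x7DE6 = 0x0B8A3
  0xB8A3 + 0xF3FB = 0x1AC9E → wrap carry → 0xAC9F
  0xAC9F + 0x9DEC = 0x14A8B → wrap carry → 0x4A8C
  0x4A8C + 0xA79A = 0x0F226
One's-complement sum = 0xF226.
Checksum = ~0xF226 & 0xFFFF = 0x0DD9.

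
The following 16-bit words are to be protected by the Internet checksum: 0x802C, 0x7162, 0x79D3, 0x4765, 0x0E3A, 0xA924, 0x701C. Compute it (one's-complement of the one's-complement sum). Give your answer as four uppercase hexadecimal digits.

25BD

One's-complement addition (fold any carry out of bit 15 back into bit 0):
  0x802C + 0x7162 = 0x0F18E
  0xF18E + 0x79D3 = 0x16B61 → wrap carry → 0x6B62
  0x6B62 + 0x4765 = 0x0B2C7
  0xB2C7 + 0x0E3A = 0x0C101
  0xC101 + 0xA924 = 0x16A25 → wrap carry → 0x6A26
  0x6A26 + 0x701C = 0x0DA42
One's-complement sum = 0xDA42.
Checksum = ~0xDA42 & 0xFFFF = 0x25BD.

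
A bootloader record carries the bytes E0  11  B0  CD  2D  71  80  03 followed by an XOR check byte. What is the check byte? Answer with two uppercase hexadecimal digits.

53

XOR the bytes together:
  start with 0xE0
  0xE0 ⊕ 0x11 = 0xF1
  0xF1 ⊕ 0xB0 = 0x41
  0x41 ⊕ 0xCD = 0x8C
  0x8C ⊕ 0x2D = 0xA1
  0xA1 ⊕ 0x71 = 0xD0
  0xD0 ⊕ 0x80 = 0x50
  0x50 ⊕ 0x03 = 0x53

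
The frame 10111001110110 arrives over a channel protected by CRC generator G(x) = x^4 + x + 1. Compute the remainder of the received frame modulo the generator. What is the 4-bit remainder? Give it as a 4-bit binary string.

0001

Modulo-2 division of 10111001110110 by 10011:
  pos 0: 10111 XOR 10011 = 00100
  pos 2: 10000 XOR 10011 = 00011
  pos 5: 11111 XOR 10011 = 01100
  pos 6: 11000 XOR 10011 = 01011
  pos 7: 10111 XOR 10011 = 00100
  pos 9: 10010 XOR 10011 = 00001
Remainder = 0001 (nonzero — an error is detected).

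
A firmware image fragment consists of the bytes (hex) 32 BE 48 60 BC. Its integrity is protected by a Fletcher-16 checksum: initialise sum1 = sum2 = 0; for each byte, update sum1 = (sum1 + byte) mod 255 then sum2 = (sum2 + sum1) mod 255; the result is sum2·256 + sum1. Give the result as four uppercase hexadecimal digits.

4C56

Running sums (mod 255):
  after byte 0 (32): sum1=50, sum2=50
  after byte 1 (BE): sum1=240, sum2=35
  after byte 2 (48): sum1=57, sum2=92
  after byte 3 (60): sum1=153, sum2=245
  after byte 4 (BC): sum1=86, sum2=76
Checksum = sum2·256 + sum1 = 76·256 + 86 = 19542 = 0x4C56.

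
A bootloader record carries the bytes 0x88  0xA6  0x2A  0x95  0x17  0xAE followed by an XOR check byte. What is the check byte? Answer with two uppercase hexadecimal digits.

XOR the bytes together:
  start with 0x88
  0x88 ⊕ 0xA6 = 0x2E
  0x2E ⊕ 0x2A = 0x04
  0x04 ⊕ 0x95 = 0x91
  0x91 ⊕ 0x17 = 0x86
  0x86 ⊕ 0xAE = 0x28

28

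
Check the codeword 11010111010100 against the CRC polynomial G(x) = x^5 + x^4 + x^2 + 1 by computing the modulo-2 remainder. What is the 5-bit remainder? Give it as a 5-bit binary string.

Modulo-2 division of 11010111010100 by 110101:
  pos 0: 110101 XOR 110101 = 000000
  pos 6: 110101 XOR 110101 = 000000
Remainder = 00000 (zero — the frame passes the CRC check).

00000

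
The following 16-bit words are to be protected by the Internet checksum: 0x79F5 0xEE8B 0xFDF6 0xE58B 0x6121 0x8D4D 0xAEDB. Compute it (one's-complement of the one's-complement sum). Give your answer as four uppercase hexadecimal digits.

One's-complement addition (fold any carry out of bit 15 back into bit 0):
  0x79F5 + 0xEE8B = 0x16880 → wrap carry → 0x6881
  0x6881 + 0xFDF6 = 0x16677 → wrap carry → 0x6678
  0x6678 + 0xE58B = 0x14C03 → wrap carry → 0x4C04
  0x4C04 + 0x6121 = 0x0AD25
  0xAD25 + 0x8D4D = 0x13A72 → wrap carry → 0x3A73
  0x3A73 + 0xAEDB = 0x0E94E
One's-complement sum = 0xE94E.
Checksum = ~0xE94E & 0xFFFF = 0x16B1.

16B1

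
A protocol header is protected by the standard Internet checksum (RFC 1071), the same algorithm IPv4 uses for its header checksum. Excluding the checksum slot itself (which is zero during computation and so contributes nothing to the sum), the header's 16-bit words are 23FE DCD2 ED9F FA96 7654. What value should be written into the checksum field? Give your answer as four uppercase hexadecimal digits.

One's-complement addition (fold any carry out of bit 15 back into bit 0):
  0x23FE + 0xDCD2 = 0x100D0 → wrap carry → 0x00D1
  0x00D1 + 0xED9F = 0x0EE70
  0xEE70 + 0xFA96 = 0x1E906 → wrap carry → 0xE907
  0xE907 + 0x7654 = 0x15F5B → wrap carry → 0x5F5C
One's-complement sum = 0x5F5C.
Checksum = ~0x5F5C & 0xFFFF = 0xA0A3.

A0A3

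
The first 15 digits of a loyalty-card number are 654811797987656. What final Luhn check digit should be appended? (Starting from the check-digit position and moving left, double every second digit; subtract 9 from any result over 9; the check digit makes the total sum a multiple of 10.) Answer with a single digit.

Partial digits right→left: 6 5 6 7 8 9 7 9 7 1 1 8 4 5 6
Double every second digit counting from the check-digit position (so the 1st, 3rd, 5th, ... of the partial from the right).
  doubled (with −9 where >9): 3 3 7 5 5 2 8 3 → sum 36
  kept as-is: 5 7 9 9 1 8 5 → sum 44
Total = 36 + 44 = 80.
Check digit = (10 − (80 mod 10)) mod 10 = 0.

0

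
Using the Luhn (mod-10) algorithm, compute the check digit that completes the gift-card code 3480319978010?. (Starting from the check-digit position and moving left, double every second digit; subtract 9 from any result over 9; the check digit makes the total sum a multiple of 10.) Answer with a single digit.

Partial digits right→left: 0 1 0 8 7 9 9 1 3 0 8 4 3
Double every second digit counting from the check-digit position (so the 1st, 3rd, 5th, ... of the partial from the right).
  doubled (with −9 where >9): 0 0 5 9 6 7 6 → sum 33
  kept as-is: 1 8 9 1 0 4 → sum 23
Total = 33 + 23 = 56.
Check digit = (10 − (56 mod 10)) mod 10 = 4.

4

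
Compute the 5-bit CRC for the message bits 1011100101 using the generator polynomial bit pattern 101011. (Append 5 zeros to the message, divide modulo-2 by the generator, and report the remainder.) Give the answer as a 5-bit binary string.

11101

Append 5 zeros: 101110010100000. Divide by 101011 (XOR where the leading bit is 1):
  pos 0: 101110 XOR 101011 = 000101
  pos 3: 101010 XOR 101011 = 000001
  pos 8: 110000 XOR 101011 = 011011
  pos 9: 110110 XOR 101011 = 011101
Remainder (last 5 bits) = 11101. This is the CRC / FCS.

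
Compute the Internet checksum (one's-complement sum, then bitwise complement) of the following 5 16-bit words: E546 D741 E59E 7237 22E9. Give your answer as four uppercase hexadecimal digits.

One's-complement addition (fold any carry out of bit 15 back into bit 0):
  0xE546 + 0xD741 = 0x1BC87 → wrap carry → 0xBC88
  0xBC88 + 0xE59E = 0x1A226 → wrap carry → 0xA227
  0xA227 + 0x7237 = 0x1145E → wrap carry → 0x145F
  0x145F + 0x22E9 = 0x03748
One's-complement sum = 0x3748.
Checksum = ~0x3748 & 0xFFFF = 0xC8B7.

C8B7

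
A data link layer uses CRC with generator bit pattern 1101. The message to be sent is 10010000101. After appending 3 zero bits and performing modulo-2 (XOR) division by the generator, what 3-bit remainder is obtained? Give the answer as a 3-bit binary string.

101

Append 3 zeros: 10010000101000. Divide by 1101 (XOR where the leading bit is 1):
  pos 0: 1001 XOR 1101 = 0100
  pos 1: 1000 XOR 1101 = 0101
  pos 2: 1010 XOR 1101 = 0111
  pos 3: 1110 XOR 1101 = 0011
  pos 5: 1101 XOR 1101 = 0000
  pos 10: 1000 XOR 1101 = 0101
Remainder (last 3 bits) = 101. This is the CRC / FCS.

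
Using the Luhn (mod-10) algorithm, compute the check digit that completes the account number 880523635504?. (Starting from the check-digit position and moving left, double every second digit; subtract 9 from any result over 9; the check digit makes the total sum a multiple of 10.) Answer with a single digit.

0

Partial digits right→left: 4 0 5 5 3 6 3 2 5 0 8 8
Double every second digit counting from the check-digit position (so the 1st, 3rd, 5th, ... of the partial from the right).
  doubled (with −9 where >9): 8 1 6 6 1 7 → sum 29
  kept as-is: 0 5 6 2 0 8 → sum 21
Total = 29 + 21 = 50.
Check digit = (10 − (50 mod 10)) mod 10 = 0.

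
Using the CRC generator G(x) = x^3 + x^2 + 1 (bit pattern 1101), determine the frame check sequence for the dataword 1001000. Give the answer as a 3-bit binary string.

Append 3 zeros: 1001000000. Divide by 1101 (XOR where the leading bit is 1):
  pos 0: 1001 XOR 1101 = 0100
  pos 1: 1000 XOR 1101 = 0101
  pos 2: 1010 XOR 1101 = 0111
  pos 3: 1110 XOR 1101 = 0011
  pos 5: 1100 XOR 1101 = 0001
Remainder (last 3 bits) = 010. This is the CRC / FCS.

010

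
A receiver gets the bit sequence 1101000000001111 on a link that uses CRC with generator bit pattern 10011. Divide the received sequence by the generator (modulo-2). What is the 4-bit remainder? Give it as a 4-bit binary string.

1000

Modulo-2 division of 1101000000001111 by 10011:
  pos 0: 11010 XOR 10011 = 01001
  pos 1: 10010 XOR 10011 = 00001
  pos 5: 10000 XOR 10011 = 00011
  pos 8: 11001 XOR 10011 = 01010
  pos 9: 10101 XOR 10011 = 00110
  pos 11: 11011 XOR 10011 = 01000
Remainder = 1000 (nonzero — an error is detected).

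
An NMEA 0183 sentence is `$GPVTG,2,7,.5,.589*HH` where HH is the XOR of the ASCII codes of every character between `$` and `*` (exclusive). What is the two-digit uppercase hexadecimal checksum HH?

56

XOR the ASCII codes of the payload characters:
  'G' = 0x47 → acc = 0x47
  'P' = 0x50 → acc = 0x17
  'V' = 0x56 → acc = 0x41
  'T' = 0x54 → acc = 0x15
  'G' = 0x47 → acc = 0x52
  ',' = 0x2C → acc = 0x7E
  '2' = 0x32 → acc = 0x4C
  ',' = 0x2C → acc = 0x60
  '7' = 0x37 → acc = 0x57
  ',' = 0x2C → acc = 0x7B
  '.' = 0x2E → acc = 0x55
  '5' = 0x35 → acc = 0x60
  ',' = 0x2C → acc = 0x4C
  '.' = 0x2E → acc = 0x62
  '5' = 0x35 → acc = 0x57
  '8' = 0x38 → acc = 0x6F
  '9' = 0x39 → acc = 0x56
Checksum = 0x56.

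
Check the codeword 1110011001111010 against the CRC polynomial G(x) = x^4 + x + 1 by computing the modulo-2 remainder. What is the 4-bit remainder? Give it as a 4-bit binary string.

1011

Modulo-2 division of 1110011001111010 by 10011:
  pos 0: 11100 XOR 10011 = 01111
  pos 1: 11111 XOR 10011 = 01100
  pos 2: 11001 XOR 10011 = 01010
  pos 3: 10100 XOR 10011 = 00111
  pos 5: 11101 XOR 10011 = 01110
  pos 6: 11101 XOR 10011 = 01110
  pos 7: 11101 XOR 10011 = 01110
  pos 8: 11101 XOR 10011 = 01110
  pos 9: 11100 XOR 10011 = 01111
  pos 10: 11111 XOR 10011 = 01100
  pos 11: 11000 XOR 10011 = 01011
Remainder = 1011 (nonzero — an error is detected).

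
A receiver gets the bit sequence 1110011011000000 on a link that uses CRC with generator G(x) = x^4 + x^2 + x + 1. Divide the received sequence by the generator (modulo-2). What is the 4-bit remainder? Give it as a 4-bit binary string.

Modulo-2 division of 1110011011000000 by 10111:
  pos 0: 11100 XOR 10111 = 01011
  pos 1: 10111 XOR 10111 = 00000
  pos 6: 10110 XOR 10111 = 00001
  pos 10: 10000 XOR 10111 = 00111
Remainder = 1110 (nonzero — an error is detected).

1110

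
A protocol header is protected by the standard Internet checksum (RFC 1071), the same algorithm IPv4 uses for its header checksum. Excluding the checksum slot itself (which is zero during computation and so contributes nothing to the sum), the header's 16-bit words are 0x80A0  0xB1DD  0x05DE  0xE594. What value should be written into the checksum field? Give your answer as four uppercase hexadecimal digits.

E20E

One's-complement addition (fold any carry out of bit 15 back into bit 0):
  0x80A0 + 0xB1DD = 0x1327D → wrap carry → 0x327E
  0x327E + 0x05DE = 0x0385C
  0x385C + 0xE594 = 0x11DF0 → wrap carry → 0x1DF1
One's-complement sum = 0x1DF1.
Checksum = ~0x1DF1 & 0xFFFF = 0xE20E.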